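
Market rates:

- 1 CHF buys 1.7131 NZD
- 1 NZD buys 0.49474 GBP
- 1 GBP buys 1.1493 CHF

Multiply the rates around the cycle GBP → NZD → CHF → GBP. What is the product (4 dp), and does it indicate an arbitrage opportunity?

1.0266 (arbitrage exists)

Around GBP → NZD → CHF → GBP: 1 ÷ 0.49474 ÷ 1.7131 ÷ 1.1493 = 1.026613
Product > 1; profitable direction is GBP → NZD → CHF → GBP.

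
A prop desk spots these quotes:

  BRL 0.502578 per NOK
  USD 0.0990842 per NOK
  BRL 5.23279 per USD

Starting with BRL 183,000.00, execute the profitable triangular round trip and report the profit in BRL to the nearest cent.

Profit: BRL 5,792.76

Profitable loop is BRL → NOK → USD → BRL:
BRL 183,000.00 ÷ 0.502578 = NOK 364,122.58
NOK 364,122.58 × 0.0990842 = USD 36,078.79
USD 36,078.79 × 5.23279 = BRL 188,792.76
Profit = BRL 188,792.76 − BRL 183,000.00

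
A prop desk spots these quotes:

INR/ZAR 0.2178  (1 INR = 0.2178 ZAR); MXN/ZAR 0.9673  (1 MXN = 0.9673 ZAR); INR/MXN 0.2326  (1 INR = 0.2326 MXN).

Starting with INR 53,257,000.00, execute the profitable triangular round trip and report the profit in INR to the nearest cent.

Profitable loop is INR → MXN → ZAR → INR:
INR 53,257,000.00 × 0.2326 = MXN 12,387,578.20
MXN 12,387,578.20 × 0.9673 = ZAR 11,982,504.39
ZAR 11,982,504.39 ÷ 0.2178 = INR 55,016,089.96
Profit = INR 55,016,089.96 − INR 53,257,000.00

Profit: INR 1,759,089.96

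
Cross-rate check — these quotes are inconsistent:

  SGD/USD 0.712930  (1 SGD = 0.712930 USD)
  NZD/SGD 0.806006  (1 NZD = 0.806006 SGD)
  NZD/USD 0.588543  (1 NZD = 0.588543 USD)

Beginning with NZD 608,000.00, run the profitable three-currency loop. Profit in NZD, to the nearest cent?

Profit: NZD 14,725.45

Profitable loop is NZD → USD → SGD → NZD:
NZD 608,000.00 × 0.588543 = USD 357,834.14
USD 357,834.14 ÷ 0.712930 = SGD 501,920.45
SGD 501,920.45 ÷ 0.806006 = NZD 622,725.45
Profit = NZD 622,725.45 − NZD 608,000.00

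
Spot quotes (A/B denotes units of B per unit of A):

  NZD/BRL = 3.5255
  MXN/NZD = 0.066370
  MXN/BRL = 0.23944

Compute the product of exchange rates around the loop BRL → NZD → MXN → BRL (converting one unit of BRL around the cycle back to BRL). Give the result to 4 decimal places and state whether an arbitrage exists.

Around BRL → NZD → MXN → BRL: 1 ÷ 3.5255 ÷ 0.066370 × 0.23944 = 1.023303
Product > 1; profitable direction is BRL → NZD → MXN → BRL.

1.0233 (arbitrage exists)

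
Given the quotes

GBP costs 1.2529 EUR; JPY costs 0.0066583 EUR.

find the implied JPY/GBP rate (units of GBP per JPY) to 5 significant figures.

JPY/GBP = 0.0053143

1 JPY × 0.0066583 = 0.0066583 EUR
0.0066583 EUR ÷ 1.2529 = 0.00531431 GBP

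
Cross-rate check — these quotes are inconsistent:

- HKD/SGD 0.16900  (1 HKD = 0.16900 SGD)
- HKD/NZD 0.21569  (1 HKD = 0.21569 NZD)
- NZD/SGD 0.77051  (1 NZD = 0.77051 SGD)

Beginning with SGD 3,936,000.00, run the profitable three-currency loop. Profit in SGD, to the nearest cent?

Profitable loop is SGD → NZD → HKD → SGD:
SGD 3,936,000.00 ÷ 0.77051 = NZD 5,108,304.89
NZD 5,108,304.89 ÷ 0.21569 = HKD 23,683,549.95
HKD 23,683,549.95 × 0.16900 = SGD 4,002,519.94
Profit = SGD 4,002,519.94 − SGD 3,936,000.00

Profit: SGD 66,519.94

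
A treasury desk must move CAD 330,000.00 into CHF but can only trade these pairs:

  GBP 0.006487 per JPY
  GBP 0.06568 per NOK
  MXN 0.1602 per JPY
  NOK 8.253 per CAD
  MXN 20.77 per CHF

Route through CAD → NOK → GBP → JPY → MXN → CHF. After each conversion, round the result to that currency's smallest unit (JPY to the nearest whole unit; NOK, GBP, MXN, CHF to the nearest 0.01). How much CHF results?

CHF 212,687.04

CAD 330,000.00 × 8.253 = NOK 2,723,490.00
NOK 2,723,490.00 × 0.06568 = GBP 178,878.82
GBP 178,878.82 ÷ 0.006487 = JPY 27,574,968
JPY 27,574,968 × 0.1602 = MXN 4,417,509.87
MXN 4,417,509.87 ÷ 20.77 = CHF 212,687.04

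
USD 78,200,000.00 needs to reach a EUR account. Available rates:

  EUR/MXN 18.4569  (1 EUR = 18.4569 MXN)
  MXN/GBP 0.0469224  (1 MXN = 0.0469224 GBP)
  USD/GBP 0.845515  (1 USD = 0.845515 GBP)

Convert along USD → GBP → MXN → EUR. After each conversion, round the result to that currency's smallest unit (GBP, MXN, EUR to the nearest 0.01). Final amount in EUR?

USD 78,200,000.00 × 0.845515 = GBP 66,119,273.00
GBP 66,119,273.00 ÷ 0.0469224 = MXN 1,409,119,588.94
MXN 1,409,119,588.94 ÷ 18.4569 = EUR 76,346,493.12

EUR 76,346,493.12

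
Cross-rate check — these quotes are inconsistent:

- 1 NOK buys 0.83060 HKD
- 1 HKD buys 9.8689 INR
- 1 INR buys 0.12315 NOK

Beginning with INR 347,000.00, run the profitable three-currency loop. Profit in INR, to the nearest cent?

Profitable loop is INR → NOK → HKD → INR:
INR 347,000.00 × 0.12315 = NOK 42,733.05
NOK 42,733.05 × 0.83060 = HKD 35,494.07
HKD 35,494.07 × 9.8689 = INR 350,287.44
Profit = INR 350,287.44 − INR 347,000.00

Profit: INR 3,287.44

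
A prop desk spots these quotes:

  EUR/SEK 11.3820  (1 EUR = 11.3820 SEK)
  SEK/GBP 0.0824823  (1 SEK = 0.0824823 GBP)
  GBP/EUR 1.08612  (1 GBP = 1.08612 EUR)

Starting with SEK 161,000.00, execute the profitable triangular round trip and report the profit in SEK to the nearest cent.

Profitable loop is SEK → GBP → EUR → SEK:
SEK 161,000.00 × 0.0824823 = GBP 13,279.65
GBP 13,279.65 × 1.08612 = EUR 14,423.29
EUR 14,423.29 × 11.3820 = SEK 164,165.93
Profit = SEK 164,165.93 − SEK 161,000.00

Profit: SEK 3,165.93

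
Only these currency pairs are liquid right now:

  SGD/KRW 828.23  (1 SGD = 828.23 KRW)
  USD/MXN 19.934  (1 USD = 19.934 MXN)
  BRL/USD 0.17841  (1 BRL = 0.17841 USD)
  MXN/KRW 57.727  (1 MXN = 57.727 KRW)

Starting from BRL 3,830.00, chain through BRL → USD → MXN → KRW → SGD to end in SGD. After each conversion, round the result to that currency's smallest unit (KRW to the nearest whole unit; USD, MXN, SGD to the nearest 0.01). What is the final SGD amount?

BRL 3,830.00 × 0.17841 = USD 683.31
USD 683.31 × 19.934 = MXN 13,621.10
MXN 13,621.10 × 57.727 = KRW 786,305
KRW 786,305 ÷ 828.23 = SGD 949.38

SGD 949.38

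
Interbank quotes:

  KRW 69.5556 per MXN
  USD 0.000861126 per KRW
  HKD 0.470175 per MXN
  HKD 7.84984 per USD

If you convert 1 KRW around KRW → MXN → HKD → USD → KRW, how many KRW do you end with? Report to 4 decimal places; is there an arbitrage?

1.0000 (no arbitrage)

Around KRW → MXN → HKD → USD → KRW: 1 ÷ 69.5556 × 0.470175 ÷ 7.84984 ÷ 0.000861126 = 1.000000
Product ≈ 1 (deviation 0.000%, within rounding noise).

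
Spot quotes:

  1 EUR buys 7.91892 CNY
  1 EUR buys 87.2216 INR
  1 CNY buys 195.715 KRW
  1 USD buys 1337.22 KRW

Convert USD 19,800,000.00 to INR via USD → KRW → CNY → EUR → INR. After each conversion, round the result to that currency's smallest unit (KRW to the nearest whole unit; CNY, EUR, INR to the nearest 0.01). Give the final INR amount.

INR 1,490,054,094.56

USD 19,800,000.00 × 1337.22 = KRW 26,476,956,000
KRW 26,476,956,000 ÷ 195.715 = CNY 135,283,223.05
CNY 135,283,223.05 ÷ 7.91892 = EUR 17,083,544.61
EUR 17,083,544.61 × 87.2216 = INR 1,490,054,094.56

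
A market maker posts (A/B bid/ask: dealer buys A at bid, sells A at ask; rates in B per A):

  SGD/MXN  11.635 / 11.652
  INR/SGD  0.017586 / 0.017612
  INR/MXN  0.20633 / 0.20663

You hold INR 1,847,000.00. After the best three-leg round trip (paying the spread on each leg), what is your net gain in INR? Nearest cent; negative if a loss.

Net profit: INR 10,035.14

Best loop INR → MXN → SGD → INR:
INR 1,847,000.00 × 0.20633 (sell INR at bid) = MXN 381,091.51
MXN 381,091.51 ÷ 11.652 (buy SGD at ask) = SGD 32,706.10
SGD 32,706.10 ÷ 0.017612 (buy INR at ask) = INR 1,857,035.14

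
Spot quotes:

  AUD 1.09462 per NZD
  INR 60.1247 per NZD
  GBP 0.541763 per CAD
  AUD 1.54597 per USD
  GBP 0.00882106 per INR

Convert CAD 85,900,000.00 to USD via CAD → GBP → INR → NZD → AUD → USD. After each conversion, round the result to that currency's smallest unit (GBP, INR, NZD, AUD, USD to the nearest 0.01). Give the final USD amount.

CAD 85,900,000.00 × 0.541763 = GBP 46,537,441.70
GBP 46,537,441.70 ÷ 0.00882106 = INR 5,275,719,890.81
INR 5,275,719,890.81 ÷ 60.1247 = NZD 87,746,298.79
NZD 87,746,298.79 × 1.09462 = AUD 96,048,853.58
AUD 96,048,853.58 ÷ 1.54597 = USD 62,128,536.50

USD 62,128,536.50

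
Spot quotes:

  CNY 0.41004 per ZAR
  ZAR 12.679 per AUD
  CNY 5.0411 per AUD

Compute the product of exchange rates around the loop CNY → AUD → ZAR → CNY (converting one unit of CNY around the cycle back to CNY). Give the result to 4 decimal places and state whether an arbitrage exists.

1.0313 (arbitrage exists)

Around CNY → AUD → ZAR → CNY: 1 ÷ 5.0411 × 12.679 × 0.41004 = 1.031302
Product > 1; profitable direction is CNY → AUD → ZAR → CNY.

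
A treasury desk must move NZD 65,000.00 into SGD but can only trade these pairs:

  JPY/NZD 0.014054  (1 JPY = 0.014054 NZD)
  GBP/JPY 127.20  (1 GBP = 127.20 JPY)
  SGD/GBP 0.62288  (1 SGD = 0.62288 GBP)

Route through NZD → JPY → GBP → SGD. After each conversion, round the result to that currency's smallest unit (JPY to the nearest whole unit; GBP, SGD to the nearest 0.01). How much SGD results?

SGD 58,374.33

NZD 65,000.00 ÷ 0.014054 = JPY 4,625,018
JPY 4,625,018 ÷ 127.20 = GBP 36,360.20
GBP 36,360.20 ÷ 0.62288 = SGD 58,374.33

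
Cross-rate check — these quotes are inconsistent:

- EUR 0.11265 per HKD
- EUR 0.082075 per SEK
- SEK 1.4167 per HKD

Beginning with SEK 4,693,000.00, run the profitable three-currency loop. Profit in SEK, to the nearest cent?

Profit: SEK 151,044.72

Profitable loop is SEK → EUR → HKD → SEK:
SEK 4,693,000.00 × 0.082075 = EUR 385,177.97
EUR 385,177.97 ÷ 0.11265 = HKD 3,419,245.23
HKD 3,419,245.23 × 1.4167 = SEK 4,844,044.72
Profit = SEK 4,844,044.72 − SEK 4,693,000.00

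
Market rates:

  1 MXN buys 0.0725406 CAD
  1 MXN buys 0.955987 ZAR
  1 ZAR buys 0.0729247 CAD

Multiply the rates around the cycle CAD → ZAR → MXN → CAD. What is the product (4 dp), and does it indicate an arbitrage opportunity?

1.0405 (arbitrage exists)

Around CAD → ZAR → MXN → CAD: 1 ÷ 0.0729247 ÷ 0.955987 × 0.0725406 = 1.040530
Product > 1; profitable direction is CAD → ZAR → MXN → CAD.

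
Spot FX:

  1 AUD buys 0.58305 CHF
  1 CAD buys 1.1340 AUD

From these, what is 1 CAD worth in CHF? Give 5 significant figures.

1 CAD × 1.1340 = 1.134 AUD
1.134 AUD × 0.58305 = 0.661179 CHF

CAD/CHF = 0.66118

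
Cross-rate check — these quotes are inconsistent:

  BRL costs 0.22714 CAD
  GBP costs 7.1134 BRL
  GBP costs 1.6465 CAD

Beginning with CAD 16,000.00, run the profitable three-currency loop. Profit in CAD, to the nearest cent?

Profit: CAD 304.63

Profitable loop is CAD → BRL → GBP → CAD:
CAD 16,000.00 ÷ 0.22714 = BRL 70,441.14
BRL 70,441.14 ÷ 7.1134 = GBP 9,902.60
GBP 9,902.60 × 1.6465 = CAD 16,304.63
Profit = CAD 16,304.63 − CAD 16,000.00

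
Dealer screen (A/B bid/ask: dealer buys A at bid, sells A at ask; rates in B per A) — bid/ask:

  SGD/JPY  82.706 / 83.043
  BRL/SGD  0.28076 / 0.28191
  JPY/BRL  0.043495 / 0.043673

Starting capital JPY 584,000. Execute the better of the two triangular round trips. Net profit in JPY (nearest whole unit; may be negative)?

Net profit: JPY 5,827

Best loop JPY → BRL → SGD → JPY:
JPY 584,000 × 0.043495 (sell JPY at bid) = BRL 25,401.08
BRL 25,401.08 × 0.28076 (sell BRL at bid) = SGD 7,131.61
SGD 7,131.61 × 82.706 (sell SGD at bid) = JPY 589,827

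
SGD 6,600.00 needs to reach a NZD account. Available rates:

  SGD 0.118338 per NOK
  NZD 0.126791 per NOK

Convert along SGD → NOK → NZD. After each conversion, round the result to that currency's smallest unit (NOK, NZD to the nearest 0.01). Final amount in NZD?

NZD 7,071.44

SGD 6,600.00 ÷ 0.118338 = NOK 55,772.45
NOK 55,772.45 × 0.126791 = NZD 7,071.44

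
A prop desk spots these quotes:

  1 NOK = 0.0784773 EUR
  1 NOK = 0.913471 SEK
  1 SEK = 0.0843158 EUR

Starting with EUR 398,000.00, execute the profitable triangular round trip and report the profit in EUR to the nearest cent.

Profit: EUR 7,530.38

Profitable loop is EUR → SEK → NOK → EUR:
EUR 398,000.00 ÷ 0.0843158 = SEK 4,720,348.97
SEK 4,720,348.97 ÷ 0.913471 = NOK 5,167,486.40
NOK 5,167,486.40 × 0.0784773 = EUR 405,530.38
Profit = EUR 405,530.38 − EUR 398,000.00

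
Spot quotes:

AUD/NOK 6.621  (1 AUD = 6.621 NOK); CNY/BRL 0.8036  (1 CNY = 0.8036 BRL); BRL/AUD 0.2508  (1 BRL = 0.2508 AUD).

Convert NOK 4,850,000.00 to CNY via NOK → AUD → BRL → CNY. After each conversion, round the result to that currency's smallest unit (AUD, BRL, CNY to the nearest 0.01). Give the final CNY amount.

CNY 3,634,550.37

NOK 4,850,000.00 ÷ 6.621 = AUD 732,517.75
AUD 732,517.75 ÷ 0.2508 = BRL 2,920,724.68
BRL 2,920,724.68 ÷ 0.8036 = CNY 3,634,550.37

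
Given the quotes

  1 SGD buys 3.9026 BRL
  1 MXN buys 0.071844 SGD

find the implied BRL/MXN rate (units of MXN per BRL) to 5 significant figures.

BRL/MXN = 3.5666

1 BRL ÷ 3.9026 = 0.256239 SGD
0.256239 SGD ÷ 0.071844 = 3.56661 MXN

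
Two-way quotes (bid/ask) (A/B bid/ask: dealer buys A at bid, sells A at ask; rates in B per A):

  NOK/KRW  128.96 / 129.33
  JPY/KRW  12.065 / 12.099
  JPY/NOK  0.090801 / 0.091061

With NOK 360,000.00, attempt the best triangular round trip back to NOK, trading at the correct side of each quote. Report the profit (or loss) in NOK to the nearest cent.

Net profit: NOK 8,806.13

Best loop NOK → JPY → KRW → NOK:
NOK 360,000.00 ÷ 0.091061 (buy JPY at ask) = JPY 3,953,394
JPY 3,953,394 × 12.065 (sell JPY at bid) = KRW 47,697,697
KRW 47,697,697 ÷ 129.33 (buy NOK at ask) = NOK 368,806.13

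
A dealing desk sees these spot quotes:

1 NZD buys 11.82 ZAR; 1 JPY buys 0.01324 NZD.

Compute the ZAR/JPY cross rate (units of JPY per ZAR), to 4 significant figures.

ZAR/JPY = 6.390

1 ZAR ÷ 11.82 = 0.0846024 NZD
0.0846024 NZD ÷ 0.01324 = 6.38991 JPY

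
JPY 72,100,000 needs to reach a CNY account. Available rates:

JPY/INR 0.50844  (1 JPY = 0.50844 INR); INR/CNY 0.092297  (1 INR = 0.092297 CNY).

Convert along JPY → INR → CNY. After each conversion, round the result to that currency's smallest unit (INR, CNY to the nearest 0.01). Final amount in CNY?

JPY 72,100,000 × 0.50844 = INR 36,658,524.00
INR 36,658,524.00 × 0.092297 = CNY 3,383,471.79

CNY 3,383,471.79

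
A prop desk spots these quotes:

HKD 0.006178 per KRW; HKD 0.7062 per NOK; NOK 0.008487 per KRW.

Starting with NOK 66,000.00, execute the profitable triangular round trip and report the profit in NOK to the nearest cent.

Profitable loop is NOK → KRW → HKD → NOK:
NOK 66,000.00 ÷ 0.008487 = KRW 7,776,600
KRW 7,776,600 × 0.006178 = HKD 48,043.83
HKD 48,043.83 ÷ 0.7062 = NOK 68,031.48
Profit = NOK 68,031.48 − NOK 66,000.00

Profit: NOK 2,031.48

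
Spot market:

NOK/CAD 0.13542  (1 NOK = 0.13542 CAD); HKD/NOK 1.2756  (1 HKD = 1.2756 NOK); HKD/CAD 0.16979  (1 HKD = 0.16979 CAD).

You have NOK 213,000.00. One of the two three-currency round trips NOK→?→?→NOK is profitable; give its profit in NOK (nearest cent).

Profit: NOK 3,702.95

Profitable loop is NOK → CAD → HKD → NOK:
NOK 213,000.00 × 0.13542 = CAD 28,844.46
CAD 28,844.46 ÷ 0.16979 = HKD 169,883.15
HKD 169,883.15 × 1.2756 = NOK 216,702.95
Profit = NOK 216,702.95 − NOK 213,000.00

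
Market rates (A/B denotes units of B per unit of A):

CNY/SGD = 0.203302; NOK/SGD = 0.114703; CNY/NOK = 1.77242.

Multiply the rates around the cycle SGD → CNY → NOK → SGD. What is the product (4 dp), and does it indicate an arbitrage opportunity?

1.0000 (no arbitrage)

Around SGD → CNY → NOK → SGD: 1 ÷ 0.203302 × 1.77242 × 0.114703 = 0.999999
Product ≈ 1 (deviation 0.000%, within rounding noise).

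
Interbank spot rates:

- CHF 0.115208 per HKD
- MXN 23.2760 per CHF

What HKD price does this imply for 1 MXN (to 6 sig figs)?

MXN/HKD = 0.372914

1 MXN ÷ 23.2760 = 0.0429627 CHF
0.0429627 CHF ÷ 0.115208 = 0.372914 HKD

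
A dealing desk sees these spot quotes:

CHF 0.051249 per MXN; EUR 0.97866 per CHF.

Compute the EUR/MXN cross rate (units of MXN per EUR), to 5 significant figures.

EUR/MXN = 19.938

1 EUR ÷ 0.97866 = 1.02181 CHF
1.02181 CHF ÷ 0.051249 = 19.9381 MXN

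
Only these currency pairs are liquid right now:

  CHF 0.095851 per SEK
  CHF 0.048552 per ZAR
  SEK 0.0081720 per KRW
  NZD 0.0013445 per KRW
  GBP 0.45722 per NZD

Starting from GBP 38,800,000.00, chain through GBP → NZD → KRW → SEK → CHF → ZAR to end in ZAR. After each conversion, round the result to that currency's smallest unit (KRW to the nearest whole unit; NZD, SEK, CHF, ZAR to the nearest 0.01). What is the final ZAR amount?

GBP 38,800,000.00 ÷ 0.45722 = NZD 84,860,679.76
NZD 84,860,679.76 ÷ 0.0013445 = KRW 63,116,905,734
KRW 63,116,905,734 × 0.0081720 = SEK 515,791,353.66
SEK 515,791,353.66 × 0.095851 = CHF 49,439,117.04
CHF 49,439,117.04 ÷ 0.048552 = ZAR 1,018,271,482.95

ZAR 1,018,271,482.95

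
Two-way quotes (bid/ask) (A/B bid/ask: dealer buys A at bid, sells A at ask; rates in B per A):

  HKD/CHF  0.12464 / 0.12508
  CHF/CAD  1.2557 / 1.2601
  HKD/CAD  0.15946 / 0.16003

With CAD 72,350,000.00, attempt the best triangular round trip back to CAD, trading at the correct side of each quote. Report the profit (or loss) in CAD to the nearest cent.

Net profit: CAD 847,695.97

Best loop CAD → CHF → HKD → CAD:
CAD 72,350,000.00 ÷ 1.2601 (buy CHF at ask) = CHF 57,416,078.09
CHF 57,416,078.09 ÷ 0.12508 (buy HKD at ask) = HKD 459,034,842.41
HKD 459,034,842.41 × 0.15946 (sell HKD at bid) = CAD 73,197,695.97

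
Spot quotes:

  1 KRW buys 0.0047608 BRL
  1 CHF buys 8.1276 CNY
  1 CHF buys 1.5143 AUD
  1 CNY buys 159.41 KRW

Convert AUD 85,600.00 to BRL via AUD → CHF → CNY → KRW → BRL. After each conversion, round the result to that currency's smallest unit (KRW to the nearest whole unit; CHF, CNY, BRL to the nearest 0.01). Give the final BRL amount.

AUD 85,600.00 ÷ 1.5143 = CHF 56,527.77
CHF 56,527.77 × 8.1276 = CNY 459,435.10
CNY 459,435.10 × 159.41 = KRW 73,238,549
KRW 73,238,549 × 0.0047608 = BRL 348,674.08

BRL 348,674.08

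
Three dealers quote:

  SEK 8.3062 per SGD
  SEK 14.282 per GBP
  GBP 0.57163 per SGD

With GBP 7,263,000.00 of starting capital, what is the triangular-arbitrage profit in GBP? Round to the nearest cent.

Profit: GBP 126,488.65

Profitable loop is GBP → SGD → SEK → GBP:
GBP 7,263,000.00 ÷ 0.57163 = SGD 12,705,771.22
SGD 12,705,771.22 × 8.3062 = SEK 105,536,676.87
SEK 105,536,676.87 ÷ 14.282 = GBP 7,389,488.65
Profit = GBP 7,389,488.65 − GBP 7,263,000.00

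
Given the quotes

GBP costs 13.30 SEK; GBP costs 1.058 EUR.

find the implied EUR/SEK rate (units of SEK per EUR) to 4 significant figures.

EUR/SEK = 12.57

1 EUR ÷ 1.058 = 0.94518 GBP
0.94518 GBP × 13.30 = 12.5709 SEK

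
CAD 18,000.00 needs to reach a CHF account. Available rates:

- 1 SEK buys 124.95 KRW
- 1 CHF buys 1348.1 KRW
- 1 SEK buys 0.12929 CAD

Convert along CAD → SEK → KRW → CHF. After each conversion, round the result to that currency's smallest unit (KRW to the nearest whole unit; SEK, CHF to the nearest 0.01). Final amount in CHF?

CAD 18,000.00 ÷ 0.12929 = SEK 139,221.90
SEK 139,221.90 × 124.95 = KRW 17,395,776
KRW 17,395,776 ÷ 1348.1 = CHF 12,903.92

CHF 12,903.92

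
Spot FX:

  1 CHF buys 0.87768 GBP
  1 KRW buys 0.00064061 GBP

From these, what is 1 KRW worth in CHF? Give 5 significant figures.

KRW/CHF = 0.00072989

1 KRW × 0.00064061 = 0.00064061 GBP
0.00064061 GBP ÷ 0.87768 = 0.00072989 CHF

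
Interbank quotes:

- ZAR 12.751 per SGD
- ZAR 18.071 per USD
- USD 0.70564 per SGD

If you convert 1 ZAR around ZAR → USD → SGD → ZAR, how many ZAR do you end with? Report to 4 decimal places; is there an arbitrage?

Around ZAR → USD → SGD → ZAR: 1 ÷ 18.071 ÷ 0.70564 × 12.751 = 0.999951
Product ≈ 1 (deviation 0.005%, within rounding noise).

1.0000 (no arbitrage)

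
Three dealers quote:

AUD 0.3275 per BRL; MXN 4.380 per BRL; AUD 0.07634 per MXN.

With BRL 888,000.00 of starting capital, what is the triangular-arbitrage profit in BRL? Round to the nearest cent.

Profit: BRL 18,625.49

Profitable loop is BRL → MXN → AUD → BRL:
BRL 888,000.00 × 4.380 = MXN 3,889,440.00
MXN 3,889,440.00 × 0.07634 = AUD 296,919.85
AUD 296,919.85 ÷ 0.3275 = BRL 906,625.49
Profit = BRL 906,625.49 − BRL 888,000.00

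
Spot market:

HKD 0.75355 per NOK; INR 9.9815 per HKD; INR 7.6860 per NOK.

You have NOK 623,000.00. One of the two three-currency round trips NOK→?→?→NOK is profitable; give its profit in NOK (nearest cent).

Profit: NOK 13,620.39

Profitable loop is NOK → INR → HKD → NOK:
NOK 623,000.00 × 7.6860 = INR 4,788,378.00
INR 4,788,378.00 ÷ 9.9815 = HKD 479,725.29
HKD 479,725.29 ÷ 0.75355 = NOK 636,620.39
Profit = NOK 636,620.39 − NOK 623,000.00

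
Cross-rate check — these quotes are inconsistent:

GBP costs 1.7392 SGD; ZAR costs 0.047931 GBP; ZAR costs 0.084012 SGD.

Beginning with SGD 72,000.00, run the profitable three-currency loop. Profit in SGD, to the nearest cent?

Profitable loop is SGD → GBP → ZAR → SGD:
SGD 72,000.00 ÷ 1.7392 = GBP 41,398.34
GBP 41,398.34 ÷ 0.047931 = ZAR 863,707.08
ZAR 863,707.08 × 0.084012 = SGD 72,561.76
Profit = SGD 72,561.76 − SGD 72,000.00

Profit: SGD 561.76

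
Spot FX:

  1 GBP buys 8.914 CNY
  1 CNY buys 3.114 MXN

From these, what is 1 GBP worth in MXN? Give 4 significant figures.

1 GBP × 8.914 = 8.914 CNY
8.914 CNY × 3.114 = 27.7582 MXN

GBP/MXN = 27.76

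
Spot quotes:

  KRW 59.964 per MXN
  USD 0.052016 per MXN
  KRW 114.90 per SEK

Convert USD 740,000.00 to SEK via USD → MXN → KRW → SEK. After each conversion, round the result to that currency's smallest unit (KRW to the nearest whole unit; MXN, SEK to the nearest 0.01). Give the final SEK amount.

SEK 7,424,467.91

USD 740,000.00 ÷ 0.052016 = MXN 14,226,391.88
MXN 14,226,391.88 × 59.964 = KRW 853,071,363
KRW 853,071,363 ÷ 114.90 = SEK 7,424,467.91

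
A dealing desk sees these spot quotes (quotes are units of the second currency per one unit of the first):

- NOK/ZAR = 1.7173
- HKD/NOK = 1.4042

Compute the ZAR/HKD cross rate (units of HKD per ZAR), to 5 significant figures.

1 ZAR ÷ 1.7173 = 0.582309 NOK
0.582309 NOK ÷ 1.4042 = 0.414691 HKD

ZAR/HKD = 0.41469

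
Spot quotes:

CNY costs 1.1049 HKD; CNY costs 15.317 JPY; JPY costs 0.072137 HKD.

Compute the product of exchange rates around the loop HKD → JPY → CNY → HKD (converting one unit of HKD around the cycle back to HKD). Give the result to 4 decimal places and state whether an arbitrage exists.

1.0000 (no arbitrage)

Around HKD → JPY → CNY → HKD: 1 ÷ 0.072137 ÷ 15.317 × 1.1049 = 0.999980
Product ≈ 1 (deviation 0.002%, within rounding noise).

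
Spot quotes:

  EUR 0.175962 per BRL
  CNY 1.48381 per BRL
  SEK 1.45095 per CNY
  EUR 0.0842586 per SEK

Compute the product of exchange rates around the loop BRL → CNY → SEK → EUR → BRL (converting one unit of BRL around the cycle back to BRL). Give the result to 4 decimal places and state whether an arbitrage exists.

1.0309 (arbitrage exists)

Around BRL → CNY → SEK → EUR → BRL: 1 × 1.48381 × 1.45095 × 0.0842586 ÷ 0.175962 = 1.030923
Product > 1; profitable direction is BRL → CNY → SEK → EUR → BRL.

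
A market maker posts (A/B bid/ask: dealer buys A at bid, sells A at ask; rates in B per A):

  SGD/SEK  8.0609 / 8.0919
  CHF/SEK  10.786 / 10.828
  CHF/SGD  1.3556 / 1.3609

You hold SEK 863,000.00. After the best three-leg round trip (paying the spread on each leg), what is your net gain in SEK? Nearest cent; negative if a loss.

Net profit: SEK 7,918.75

Best loop SEK → CHF → SGD → SEK:
SEK 863,000.00 ÷ 10.828 (buy CHF at ask) = CHF 79,700.78
CHF 79,700.78 × 1.3556 (sell CHF at bid) = SGD 108,042.37
SGD 108,042.37 × 8.0609 (sell SGD at bid) = SEK 870,918.75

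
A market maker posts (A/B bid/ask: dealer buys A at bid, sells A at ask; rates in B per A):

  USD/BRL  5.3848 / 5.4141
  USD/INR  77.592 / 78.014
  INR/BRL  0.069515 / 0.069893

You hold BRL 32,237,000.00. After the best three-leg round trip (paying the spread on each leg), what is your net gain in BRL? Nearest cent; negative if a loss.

Net result: BRL -120,824.71 (no profitable arbitrage after spreads)

Best loop BRL → USD → INR → BRL:
BRL 32,237,000.00 ÷ 5.4141 (buy USD at ask) = USD 5,954,267.56
USD 5,954,267.56 × 77.592 (sell USD at bid) = INR 462,003,528.56
INR 462,003,528.56 × 0.069515 (sell INR at bid) = BRL 32,116,175.29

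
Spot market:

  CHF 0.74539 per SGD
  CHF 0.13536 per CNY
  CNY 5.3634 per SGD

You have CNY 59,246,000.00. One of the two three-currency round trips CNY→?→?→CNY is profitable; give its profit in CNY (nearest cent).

Profit: CNY 1,583,194.13

Profitable loop is CNY → SGD → CHF → CNY:
CNY 59,246,000.00 ÷ 5.3634 = SGD 11,046,351.20
SGD 11,046,351.20 × 0.74539 = CHF 8,233,839.72
CHF 8,233,839.72 ÷ 0.13536 = CNY 60,829,194.13
Profit = CNY 60,829,194.13 − CNY 59,246,000.00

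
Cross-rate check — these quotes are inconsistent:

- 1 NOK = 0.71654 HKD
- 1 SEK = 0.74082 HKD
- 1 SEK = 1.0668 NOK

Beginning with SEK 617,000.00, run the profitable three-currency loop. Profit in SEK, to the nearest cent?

Profitable loop is SEK → NOK → HKD → SEK:
SEK 617,000.00 × 1.0668 = NOK 658,215.60
NOK 658,215.60 × 0.71654 = HKD 471,637.81
HKD 471,637.81 ÷ 0.74082 = SEK 636,642.92
Profit = SEK 636,642.92 − SEK 617,000.00

Profit: SEK 19,642.92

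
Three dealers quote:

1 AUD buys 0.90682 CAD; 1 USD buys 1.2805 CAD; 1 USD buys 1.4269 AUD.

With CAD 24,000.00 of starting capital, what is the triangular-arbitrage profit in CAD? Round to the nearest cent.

Profitable loop is CAD → USD → AUD → CAD:
CAD 24,000.00 ÷ 1.2805 = USD 18,742.68
USD 18,742.68 × 1.4269 = AUD 26,743.93
AUD 26,743.93 × 0.90682 = CAD 24,251.93
Profit = CAD 24,251.93 − CAD 24,000.00

Profit: CAD 251.93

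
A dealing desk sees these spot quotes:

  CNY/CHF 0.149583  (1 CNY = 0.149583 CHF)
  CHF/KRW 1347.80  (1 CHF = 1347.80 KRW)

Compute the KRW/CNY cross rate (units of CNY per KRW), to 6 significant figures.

KRW/CNY = 0.00496012

1 KRW ÷ 1347.80 = 0.00074195 CHF
0.00074195 CHF ÷ 0.149583 = 0.00496012 CNY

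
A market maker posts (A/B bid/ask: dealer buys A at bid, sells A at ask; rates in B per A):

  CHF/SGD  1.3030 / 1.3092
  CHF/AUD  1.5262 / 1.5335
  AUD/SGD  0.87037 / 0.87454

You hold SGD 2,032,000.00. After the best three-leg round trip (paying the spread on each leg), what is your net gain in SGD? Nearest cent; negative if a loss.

Best loop SGD → CHF → AUD → SGD:
SGD 2,032,000.00 ÷ 1.3092 (buy CHF at ask) = CHF 1,552,092.88
CHF 1,552,092.88 × 1.5262 (sell CHF at bid) = AUD 2,368,804.16
AUD 2,368,804.16 × 0.87037 (sell AUD at bid) = SGD 2,061,736.07

Net profit: SGD 29,736.07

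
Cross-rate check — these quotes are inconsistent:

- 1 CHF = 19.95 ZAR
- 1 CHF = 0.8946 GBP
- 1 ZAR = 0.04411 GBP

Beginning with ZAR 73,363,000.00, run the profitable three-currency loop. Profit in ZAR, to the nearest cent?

Profit: ZAR 1,217,624.99

Profitable loop is ZAR → CHF → GBP → ZAR:
ZAR 73,363,000.00 ÷ 19.95 = CHF 3,677,343.36
CHF 3,677,343.36 × 0.8946 = GBP 3,289,751.37
GBP 3,289,751.37 ÷ 0.04411 = ZAR 74,580,624.99
Profit = ZAR 74,580,624.99 − ZAR 73,363,000.00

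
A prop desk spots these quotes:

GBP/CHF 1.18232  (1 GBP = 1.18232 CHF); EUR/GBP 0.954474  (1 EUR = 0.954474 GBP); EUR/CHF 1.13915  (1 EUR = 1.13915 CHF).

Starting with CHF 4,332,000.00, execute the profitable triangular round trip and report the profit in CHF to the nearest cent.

Profit: CHF 40,906.82

Profitable loop is CHF → GBP → EUR → CHF:
CHF 4,332,000.00 ÷ 1.18232 = GBP 3,663,982.68
GBP 3,663,982.68 ÷ 0.954474 = EUR 3,838,745.40
EUR 3,838,745.40 × 1.13915 = CHF 4,372,906.82
Profit = CHF 4,372,906.82 − CHF 4,332,000.00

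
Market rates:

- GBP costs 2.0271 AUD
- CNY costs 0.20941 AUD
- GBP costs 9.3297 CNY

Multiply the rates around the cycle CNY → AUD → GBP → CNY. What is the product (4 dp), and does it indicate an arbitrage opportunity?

Around CNY → AUD → GBP → CNY: 1 × 0.20941 ÷ 2.0271 × 9.3297 = 0.963807
Product < 1; profitable direction is CNY → GBP → AUD → CNY.

0.9638 (arbitrage exists)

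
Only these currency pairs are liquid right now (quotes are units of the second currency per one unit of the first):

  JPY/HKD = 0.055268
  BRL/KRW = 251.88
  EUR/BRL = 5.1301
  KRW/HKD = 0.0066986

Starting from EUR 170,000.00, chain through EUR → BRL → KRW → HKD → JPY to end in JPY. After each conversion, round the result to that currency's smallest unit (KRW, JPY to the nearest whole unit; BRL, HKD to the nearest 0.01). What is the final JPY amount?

EUR 170,000.00 × 5.1301 = BRL 872,117.00
BRL 872,117.00 × 251.88 = KRW 219,668,830
KRW 219,668,830 × 0.0066986 = HKD 1,471,473.62
HKD 1,471,473.62 ÷ 0.055268 = JPY 26,624,333

JPY 26,624,333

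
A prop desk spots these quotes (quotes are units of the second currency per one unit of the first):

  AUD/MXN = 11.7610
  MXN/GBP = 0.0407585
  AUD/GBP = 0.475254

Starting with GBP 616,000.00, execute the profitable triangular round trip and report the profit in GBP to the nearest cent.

Profitable loop is GBP → AUD → MXN → GBP:
GBP 616,000.00 ÷ 0.475254 = AUD 1,296,149.01
AUD 1,296,149.01 × 11.7610 = MXN 15,244,008.47
MXN 15,244,008.47 × 0.0407585 = GBP 621,322.92
Profit = GBP 621,322.92 − GBP 616,000.00

Profit: GBP 5,322.92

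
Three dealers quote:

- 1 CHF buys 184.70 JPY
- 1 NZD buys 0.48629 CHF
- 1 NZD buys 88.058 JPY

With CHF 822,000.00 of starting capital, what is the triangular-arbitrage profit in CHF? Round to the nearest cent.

Profit: CHF 16,426.96

Profitable loop is CHF → JPY → NZD → CHF:
CHF 822,000.00 × 184.70 = JPY 151,823,400
JPY 151,823,400 ÷ 88.058 = NZD 1,724,129.55
NZD 1,724,129.55 × 0.48629 = CHF 838,426.96
Profit = CHF 838,426.96 − CHF 822,000.00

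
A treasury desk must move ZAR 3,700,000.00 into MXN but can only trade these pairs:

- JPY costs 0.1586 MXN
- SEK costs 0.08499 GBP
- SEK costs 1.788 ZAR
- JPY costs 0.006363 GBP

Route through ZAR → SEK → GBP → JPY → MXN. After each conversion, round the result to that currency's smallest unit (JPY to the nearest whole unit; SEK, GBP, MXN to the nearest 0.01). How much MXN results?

MXN 4,383,724.94

ZAR 3,700,000.00 ÷ 1.788 = SEK 2,069,351.23
SEK 2,069,351.23 × 0.08499 = GBP 175,874.16
GBP 175,874.16 ÷ 0.006363 = JPY 27,640,132
JPY 27,640,132 × 0.1586 = MXN 4,383,724.94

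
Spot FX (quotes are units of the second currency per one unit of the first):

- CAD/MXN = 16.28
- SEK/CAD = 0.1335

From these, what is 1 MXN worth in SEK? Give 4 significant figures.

MXN/SEK = 0.4601

1 MXN ÷ 16.28 = 0.0614251 CAD
0.0614251 CAD ÷ 0.1335 = 0.460113 SEK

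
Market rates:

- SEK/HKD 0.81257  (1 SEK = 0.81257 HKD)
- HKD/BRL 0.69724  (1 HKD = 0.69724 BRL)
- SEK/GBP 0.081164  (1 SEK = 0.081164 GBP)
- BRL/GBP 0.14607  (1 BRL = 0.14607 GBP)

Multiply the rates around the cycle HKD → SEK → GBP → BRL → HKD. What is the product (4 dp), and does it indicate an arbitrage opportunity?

0.9808 (arbitrage exists)

Around HKD → SEK → GBP → BRL → HKD: 1 ÷ 0.81257 × 0.081164 ÷ 0.14607 ÷ 0.69724 = 0.980752
Product < 1; profitable direction is HKD → BRL → GBP → SEK → HKD.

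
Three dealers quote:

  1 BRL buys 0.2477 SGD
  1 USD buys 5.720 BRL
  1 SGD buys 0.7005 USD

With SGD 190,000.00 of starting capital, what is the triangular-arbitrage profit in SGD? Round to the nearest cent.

Profit: SGD 1,435.92

Profitable loop is SGD → BRL → USD → SGD:
SGD 190,000.00 ÷ 0.2477 = BRL 767,056.92
BRL 767,056.92 ÷ 5.720 = USD 134,100.86
USD 134,100.86 ÷ 0.7005 = SGD 191,435.92
Profit = SGD 191,435.92 − SGD 190,000.00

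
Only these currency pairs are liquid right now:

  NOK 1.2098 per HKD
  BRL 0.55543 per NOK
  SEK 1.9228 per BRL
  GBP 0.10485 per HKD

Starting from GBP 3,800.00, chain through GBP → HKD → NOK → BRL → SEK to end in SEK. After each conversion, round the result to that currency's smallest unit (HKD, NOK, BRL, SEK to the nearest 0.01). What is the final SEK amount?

GBP 3,800.00 ÷ 0.10485 = HKD 36,242.25
HKD 36,242.25 × 1.2098 = NOK 43,845.87
NOK 43,845.87 × 0.55543 = BRL 24,353.31
BRL 24,353.31 × 1.9228 = SEK 46,826.54

SEK 46,826.54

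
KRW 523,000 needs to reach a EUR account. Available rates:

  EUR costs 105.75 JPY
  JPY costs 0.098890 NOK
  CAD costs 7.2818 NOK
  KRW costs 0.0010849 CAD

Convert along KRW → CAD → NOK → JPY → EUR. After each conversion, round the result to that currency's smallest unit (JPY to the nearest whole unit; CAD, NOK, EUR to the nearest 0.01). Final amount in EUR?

KRW 523,000 × 0.0010849 = CAD 567.40
CAD 567.40 × 7.2818 = NOK 4,131.69
NOK 4,131.69 ÷ 0.098890 = JPY 41,781
JPY 41,781 ÷ 105.75 = EUR 395.09

EUR 395.09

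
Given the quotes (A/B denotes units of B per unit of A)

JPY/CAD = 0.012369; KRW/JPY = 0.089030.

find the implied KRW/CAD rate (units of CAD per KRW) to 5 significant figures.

KRW/CAD = 0.0011012

1 KRW × 0.089030 = 0.08903 JPY
0.08903 JPY × 0.012369 = 0.00110121 CAD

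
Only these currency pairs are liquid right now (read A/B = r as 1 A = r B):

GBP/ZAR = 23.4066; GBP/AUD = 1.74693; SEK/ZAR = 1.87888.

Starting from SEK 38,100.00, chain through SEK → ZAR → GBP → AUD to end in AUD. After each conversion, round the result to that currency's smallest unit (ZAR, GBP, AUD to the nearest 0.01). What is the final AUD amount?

AUD 5,342.71

SEK 38,100.00 × 1.87888 = ZAR 71,585.33
ZAR 71,585.33 ÷ 23.4066 = GBP 3,058.34
GBP 3,058.34 × 1.74693 = AUD 5,342.71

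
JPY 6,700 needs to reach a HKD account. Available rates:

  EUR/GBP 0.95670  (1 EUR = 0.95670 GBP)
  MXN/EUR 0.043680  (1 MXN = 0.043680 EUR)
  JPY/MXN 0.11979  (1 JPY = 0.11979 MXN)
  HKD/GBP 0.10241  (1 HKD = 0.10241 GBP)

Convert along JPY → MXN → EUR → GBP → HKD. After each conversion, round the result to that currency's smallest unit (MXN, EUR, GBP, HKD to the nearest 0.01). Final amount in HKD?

JPY 6,700 × 0.11979 = MXN 802.59
MXN 802.59 × 0.043680 = EUR 35.06
EUR 35.06 × 0.95670 = GBP 33.54
GBP 33.54 ÷ 0.10241 = HKD 327.51

HKD 327.51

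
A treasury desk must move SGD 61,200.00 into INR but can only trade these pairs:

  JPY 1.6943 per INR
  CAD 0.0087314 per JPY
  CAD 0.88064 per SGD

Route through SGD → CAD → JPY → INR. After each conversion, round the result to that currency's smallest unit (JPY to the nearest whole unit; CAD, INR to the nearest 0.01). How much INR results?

SGD 61,200.00 × 0.88064 = CAD 53,895.17
CAD 53,895.17 ÷ 0.0087314 = JPY 6,172,569
JPY 6,172,569 ÷ 1.6943 = INR 3,643,138.17

INR 3,643,138.17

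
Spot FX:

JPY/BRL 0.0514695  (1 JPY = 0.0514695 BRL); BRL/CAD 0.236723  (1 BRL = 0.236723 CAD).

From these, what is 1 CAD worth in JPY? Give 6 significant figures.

CAD/JPY = 82.0748

1 CAD ÷ 0.236723 = 4.22435 BRL
4.22435 BRL ÷ 0.0514695 = 82.0748 JPY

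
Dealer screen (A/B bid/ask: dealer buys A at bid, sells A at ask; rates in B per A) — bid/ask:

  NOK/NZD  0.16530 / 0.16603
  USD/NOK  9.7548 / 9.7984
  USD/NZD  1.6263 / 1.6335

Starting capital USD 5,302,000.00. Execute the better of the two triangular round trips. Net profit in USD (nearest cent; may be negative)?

Best loop USD → NZD → NOK → USD:
USD 5,302,000.00 × 1.6263 (sell USD at bid) = NZD 8,622,642.60
NZD 8,622,642.60 ÷ 0.16603 (buy NOK at ask) = NOK 51,934,244.41
NOK 51,934,244.41 ÷ 9.7984 (buy USD at ask) = USD 5,300,278.05

Net result: USD -1,721.95 (no profitable arbitrage after spreads)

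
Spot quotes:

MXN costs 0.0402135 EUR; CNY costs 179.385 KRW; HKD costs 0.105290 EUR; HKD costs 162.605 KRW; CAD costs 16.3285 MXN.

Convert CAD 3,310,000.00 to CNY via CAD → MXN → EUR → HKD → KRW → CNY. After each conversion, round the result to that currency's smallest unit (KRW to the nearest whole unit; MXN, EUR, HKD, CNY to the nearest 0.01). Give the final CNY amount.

CNY 18,711,422.45

CAD 3,310,000.00 × 16.3285 = MXN 54,047,335.00
MXN 54,047,335.00 × 0.0402135 = EUR 2,173,432.51
EUR 2,173,432.51 ÷ 0.105290 = HKD 20,642,345.05
HKD 20,642,345.05 × 162.605 = KRW 3,356,548,517
KRW 3,356,548,517 ÷ 179.385 = CNY 18,711,422.45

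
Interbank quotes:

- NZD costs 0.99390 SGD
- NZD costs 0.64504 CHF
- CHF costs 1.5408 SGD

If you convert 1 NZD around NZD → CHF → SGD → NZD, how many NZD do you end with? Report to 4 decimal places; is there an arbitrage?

1.0000 (no arbitrage)

Around NZD → CHF → SGD → NZD: 1 × 0.64504 × 1.5408 ÷ 0.99390 = 0.999977
Product ≈ 1 (deviation 0.002%, within rounding noise).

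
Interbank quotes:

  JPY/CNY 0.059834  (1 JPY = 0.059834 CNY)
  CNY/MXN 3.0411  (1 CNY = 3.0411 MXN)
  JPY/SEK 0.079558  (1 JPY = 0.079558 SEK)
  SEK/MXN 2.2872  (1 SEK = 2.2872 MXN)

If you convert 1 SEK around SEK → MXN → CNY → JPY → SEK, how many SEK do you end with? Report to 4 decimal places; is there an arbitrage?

1.0000 (no arbitrage)

Around SEK → MXN → CNY → JPY → SEK: 1 × 2.2872 ÷ 3.0411 ÷ 0.059834 × 0.079558 = 1.000021
Product ≈ 1 (deviation 0.002%, within rounding noise).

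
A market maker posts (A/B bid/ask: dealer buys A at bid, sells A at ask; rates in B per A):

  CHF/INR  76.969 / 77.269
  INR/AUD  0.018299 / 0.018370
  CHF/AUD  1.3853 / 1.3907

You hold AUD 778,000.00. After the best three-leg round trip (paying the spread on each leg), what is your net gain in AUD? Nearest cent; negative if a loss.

Net profit: AUD 9,933.10

Best loop AUD → CHF → INR → AUD:
AUD 778,000.00 ÷ 1.3907 (buy CHF at ask) = CHF 559,430.50
CHF 559,430.50 × 76.969 (sell CHF at bid) = INR 43,058,806.36
INR 43,058,806.36 × 0.018299 (sell INR at bid) = AUD 787,933.10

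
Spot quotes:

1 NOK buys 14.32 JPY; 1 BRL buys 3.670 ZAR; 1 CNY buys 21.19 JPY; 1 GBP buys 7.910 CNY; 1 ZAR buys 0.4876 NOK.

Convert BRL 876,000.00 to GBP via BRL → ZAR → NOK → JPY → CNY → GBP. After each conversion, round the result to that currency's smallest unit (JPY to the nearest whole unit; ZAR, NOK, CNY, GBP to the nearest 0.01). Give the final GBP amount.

BRL 876,000.00 × 3.670 = ZAR 3,214,920.00
ZAR 3,214,920.00 × 0.4876 = NOK 1,567,594.99
NOK 1,567,594.99 × 14.32 = JPY 22,447,960
JPY 22,447,960 ÷ 21.19 = CNY 1,059,365.74
CNY 1,059,365.74 ÷ 7.910 = GBP 133,927.40

GBP 133,927.40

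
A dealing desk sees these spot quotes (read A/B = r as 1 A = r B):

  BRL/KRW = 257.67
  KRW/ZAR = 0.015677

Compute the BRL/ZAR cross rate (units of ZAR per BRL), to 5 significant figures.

1 BRL × 257.67 = 257.67 KRW
257.67 KRW × 0.015677 = 4.03949 ZAR

BRL/ZAR = 4.0395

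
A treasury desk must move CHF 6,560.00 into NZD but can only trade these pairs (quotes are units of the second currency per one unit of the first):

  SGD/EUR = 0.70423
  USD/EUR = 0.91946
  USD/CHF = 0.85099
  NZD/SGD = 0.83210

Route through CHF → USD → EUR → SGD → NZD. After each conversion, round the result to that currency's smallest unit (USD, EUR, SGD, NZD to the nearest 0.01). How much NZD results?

CHF 6,560.00 ÷ 0.85099 = USD 7,708.67
USD 7,708.67 × 0.91946 = EUR 7,087.81
EUR 7,087.81 ÷ 0.70423 = SGD 10,064.62
SGD 10,064.62 ÷ 0.83210 = NZD 12,095.45

NZD 12,095.45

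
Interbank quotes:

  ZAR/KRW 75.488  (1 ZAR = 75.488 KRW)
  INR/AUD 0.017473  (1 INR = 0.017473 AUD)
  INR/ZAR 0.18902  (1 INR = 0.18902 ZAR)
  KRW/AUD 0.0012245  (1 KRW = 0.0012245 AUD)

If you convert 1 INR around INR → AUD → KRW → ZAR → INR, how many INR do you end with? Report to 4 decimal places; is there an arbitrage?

1.0001 (no arbitrage)

Around INR → AUD → KRW → ZAR → INR: 1 × 0.017473 ÷ 0.0012245 ÷ 75.488 ÷ 0.18902 = 1.000053
Product ≈ 1 (deviation 0.005%, within rounding noise).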